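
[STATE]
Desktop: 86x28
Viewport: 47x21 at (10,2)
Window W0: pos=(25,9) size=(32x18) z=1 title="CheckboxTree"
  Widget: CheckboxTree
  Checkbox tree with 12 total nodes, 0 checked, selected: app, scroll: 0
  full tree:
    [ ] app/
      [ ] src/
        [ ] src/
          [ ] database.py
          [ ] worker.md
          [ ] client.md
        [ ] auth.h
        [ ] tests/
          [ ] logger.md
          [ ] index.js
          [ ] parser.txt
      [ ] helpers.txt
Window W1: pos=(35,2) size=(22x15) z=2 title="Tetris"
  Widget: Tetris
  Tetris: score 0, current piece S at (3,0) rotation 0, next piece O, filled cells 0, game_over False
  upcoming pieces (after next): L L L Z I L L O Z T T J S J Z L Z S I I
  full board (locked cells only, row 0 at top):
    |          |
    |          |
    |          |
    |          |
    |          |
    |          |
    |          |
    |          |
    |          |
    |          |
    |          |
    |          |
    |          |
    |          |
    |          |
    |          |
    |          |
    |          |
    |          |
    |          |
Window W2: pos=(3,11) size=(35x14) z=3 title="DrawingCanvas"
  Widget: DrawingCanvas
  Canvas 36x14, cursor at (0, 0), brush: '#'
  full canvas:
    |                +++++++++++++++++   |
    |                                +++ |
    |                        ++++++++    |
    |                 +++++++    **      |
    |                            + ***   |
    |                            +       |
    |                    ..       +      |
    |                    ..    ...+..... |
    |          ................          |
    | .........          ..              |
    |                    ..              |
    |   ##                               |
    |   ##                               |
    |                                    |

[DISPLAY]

                         ┏━━━━━━━━━━━━━━━━━━━━┓
                         ┃ Tetris             ┃
                         ┠────────────────────┨
                         ┃          │Next:    ┃
                         ┃          │▓▓       ┃
                         ┃          │▓▓       ┃
                         ┃          │         ┃
               ┏━━━━━━━━━┃          │         ┃
               ┃ Checkbox┃          │         ┃
━━━━━━━━━━━━━━━━━━━━━━━━━━━┓        │Score:   ┃
ngCanvas                   ┃        │0        ┃
───────────────────────────┨        │         ┃
          +++++++++++++++++┃        │         ┃
                          +┃        │         ┃
                  ++++++++ ┃━━━━━━━━━━━━━━━━━━┛
           +++++++    **   ┃lient.md          ┃
                      + ***┃h.h               ┃
                      +    ┃ts/               ┃
              ..       +   ┃ogger.md          ┃
              ..    ...+...┃ndex.js           ┃
    ................       ┃arser.txt         ┃


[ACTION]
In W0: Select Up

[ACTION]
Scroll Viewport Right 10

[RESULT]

               ┏━━━━━━━━━━━━━━━━━━━━┓          
               ┃ Tetris             ┃          
               ┠────────────────────┨          
               ┃          │Next:    ┃          
               ┃          │▓▓       ┃          
               ┃          │▓▓       ┃          
               ┃          │         ┃          
     ┏━━━━━━━━━┃          │         ┃          
     ┃ Checkbox┃          │         ┃          
━━━━━━━━━━━━━━━━━┓        │Score:   ┃          
                 ┃        │0        ┃          
─────────────────┨        │         ┃          
+++++++++++++++++┃        │         ┃          
                +┃        │         ┃          
        ++++++++ ┃━━━━━━━━━━━━━━━━━━┛          
 +++++++    **   ┃lient.md          ┃          
            + ***┃h.h               ┃          
            +    ┃ts/               ┃          
    ..       +   ┃ogger.md          ┃          
    ..    ...+...┃ndex.js           ┃          
..........       ┃arser.txt         ┃          


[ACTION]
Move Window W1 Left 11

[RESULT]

    ┏━━━━━━━━━━━━━━━━━━━━┓                     
    ┃ Tetris             ┃                     
    ┠────────────────────┨                     
    ┃          │Next:    ┃                     
    ┃          │▓▓       ┃                     
    ┃          │▓▓       ┃                     
    ┃          │         ┃                     
    ┃          │         ┃━━━━━━━━━━┓          
    ┃          │         ┃          ┃          
━━━━━━━━━━━━━━━━━┓ore:   ┃──────────┨          
                 ┃       ┃          ┃          
─────────────────┨       ┃          ┃          
+++++++++++++++++┃       ┃          ┃          
                +┃       ┃py        ┃          
        ++++++++ ┃━━━━━━━┛          ┃          
 +++++++    **   ┃lient.md          ┃          
            + ***┃h.h               ┃          
            +    ┃ts/               ┃          
    ..       +   ┃ogger.md          ┃          
    ..    ...+...┃ndex.js           ┃          
..........       ┃arser.txt         ┃          


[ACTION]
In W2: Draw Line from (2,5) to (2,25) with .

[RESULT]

    ┏━━━━━━━━━━━━━━━━━━━━┓                     
    ┃ Tetris             ┃                     
    ┠────────────────────┨                     
    ┃          │Next:    ┃                     
    ┃          │▓▓       ┃                     
    ┃          │▓▓       ┃                     
    ┃          │         ┃                     
    ┃          │         ┃━━━━━━━━━━┓          
    ┃          │         ┃          ┃          
━━━━━━━━━━━━━━━━━┓ore:   ┃──────────┨          
                 ┃       ┃          ┃          
─────────────────┨       ┃          ┃          
+++++++++++++++++┃       ┃          ┃          
                +┃       ┃py        ┃          
..........++++++ ┃━━━━━━━┛          ┃          
 +++++++    **   ┃lient.md          ┃          
            + ***┃h.h               ┃          
            +    ┃ts/               ┃          
    ..       +   ┃ogger.md          ┃          
    ..    ...+...┃ndex.js           ┃          
..........       ┃arser.txt         ┃          


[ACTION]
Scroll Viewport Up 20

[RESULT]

                                               
                                               
    ┏━━━━━━━━━━━━━━━━━━━━┓                     
    ┃ Tetris             ┃                     
    ┠────────────────────┨                     
    ┃          │Next:    ┃                     
    ┃          │▓▓       ┃                     
    ┃          │▓▓       ┃                     
    ┃          │         ┃                     
    ┃          │         ┃━━━━━━━━━━┓          
    ┃          │         ┃          ┃          
━━━━━━━━━━━━━━━━━┓ore:   ┃──────────┨          
                 ┃       ┃          ┃          
─────────────────┨       ┃          ┃          
+++++++++++++++++┃       ┃          ┃          
                +┃       ┃py        ┃          
..........++++++ ┃━━━━━━━┛          ┃          
 +++++++    **   ┃lient.md          ┃          
            + ***┃h.h               ┃          
            +    ┃ts/               ┃          
    ..       +   ┃ogger.md          ┃          


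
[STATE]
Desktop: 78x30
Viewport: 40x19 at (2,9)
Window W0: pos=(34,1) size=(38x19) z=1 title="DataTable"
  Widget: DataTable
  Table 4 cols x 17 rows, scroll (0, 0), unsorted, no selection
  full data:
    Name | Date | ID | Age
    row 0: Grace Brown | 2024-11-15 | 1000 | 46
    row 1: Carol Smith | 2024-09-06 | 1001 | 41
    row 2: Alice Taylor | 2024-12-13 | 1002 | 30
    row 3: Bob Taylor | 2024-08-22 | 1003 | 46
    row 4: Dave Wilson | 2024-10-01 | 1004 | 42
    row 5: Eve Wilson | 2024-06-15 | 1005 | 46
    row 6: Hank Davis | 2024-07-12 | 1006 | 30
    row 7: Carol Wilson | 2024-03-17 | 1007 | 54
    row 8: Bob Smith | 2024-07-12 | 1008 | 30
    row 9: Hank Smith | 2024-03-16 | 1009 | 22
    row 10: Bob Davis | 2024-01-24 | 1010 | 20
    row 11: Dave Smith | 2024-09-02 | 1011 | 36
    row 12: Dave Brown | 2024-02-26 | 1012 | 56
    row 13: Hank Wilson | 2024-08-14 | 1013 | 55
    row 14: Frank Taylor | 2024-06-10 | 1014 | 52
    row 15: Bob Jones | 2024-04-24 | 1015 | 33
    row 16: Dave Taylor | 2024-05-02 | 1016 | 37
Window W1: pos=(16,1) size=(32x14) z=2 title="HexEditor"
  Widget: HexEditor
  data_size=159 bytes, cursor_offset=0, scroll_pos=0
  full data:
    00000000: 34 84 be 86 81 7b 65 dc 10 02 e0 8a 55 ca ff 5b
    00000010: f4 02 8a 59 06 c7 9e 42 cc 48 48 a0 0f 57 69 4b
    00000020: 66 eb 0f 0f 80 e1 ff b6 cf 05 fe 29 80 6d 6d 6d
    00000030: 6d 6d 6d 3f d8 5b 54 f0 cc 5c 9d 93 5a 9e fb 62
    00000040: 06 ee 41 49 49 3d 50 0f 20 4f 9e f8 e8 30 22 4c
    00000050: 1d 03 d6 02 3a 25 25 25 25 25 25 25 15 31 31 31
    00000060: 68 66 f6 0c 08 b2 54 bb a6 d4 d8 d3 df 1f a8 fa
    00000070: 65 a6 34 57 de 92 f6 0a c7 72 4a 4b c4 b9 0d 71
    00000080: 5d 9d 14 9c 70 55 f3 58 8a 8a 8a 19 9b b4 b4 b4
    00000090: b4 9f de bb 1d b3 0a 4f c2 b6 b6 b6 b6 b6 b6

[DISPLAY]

              ┃00000050  1d 03 d6 02 3a 
              ┃00000060  68 66 f6 0c 08 
              ┃00000070  65 a6 34 57 de 
              ┃00000080  5d 9d 14 9c 70 
              ┃00000090  b4 9f de bb 1d 
              ┗━━━━━━━━━━━━━━━━━━━━━━━━━
                                ┃Hank Sm
                                ┃Bob Dav
                                ┃Dave Sm
                                ┃Dave Br
                                ┗━━━━━━━
                                        
                                        
                                        
                                        
                                        
                                        
                                        
                                        


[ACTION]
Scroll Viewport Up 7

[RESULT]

              ┃ HexEditor               
              ┠─────────────────────────
              ┃00000000  34 84 be 86 81 
              ┃00000010  f4 02 8a 59 06 
              ┃00000020  66 eb 0f 0f 80 
              ┃00000030  6d 6d 6d 3f d8 
              ┃00000040  06 ee 41 49 49 
              ┃00000050  1d 03 d6 02 3a 
              ┃00000060  68 66 f6 0c 08 
              ┃00000070  65 a6 34 57 de 
              ┃00000080  5d 9d 14 9c 70 
              ┃00000090  b4 9f de bb 1d 
              ┗━━━━━━━━━━━━━━━━━━━━━━━━━
                                ┃Hank Sm
                                ┃Bob Dav
                                ┃Dave Sm
                                ┃Dave Br
                                ┗━━━━━━━
                                        


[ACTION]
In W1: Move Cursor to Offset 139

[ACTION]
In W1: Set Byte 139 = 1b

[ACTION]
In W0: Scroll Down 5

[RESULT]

              ┃ HexEditor               
              ┠─────────────────────────
              ┃00000000  34 84 be 86 81 
              ┃00000010  f4 02 8a 59 06 
              ┃00000020  66 eb 0f 0f 80 
              ┃00000030  6d 6d 6d 3f d8 
              ┃00000040  06 ee 41 49 49 
              ┃00000050  1d 03 d6 02 3a 
              ┃00000060  68 66 f6 0c 08 
              ┃00000070  65 a6 34 57 de 
              ┃00000080  5d 9d 14 9c 70 
              ┃00000090  b4 9f de bb 1d 
              ┗━━━━━━━━━━━━━━━━━━━━━━━━━
                                ┃Hank Wi
                                ┃Frank T
                                ┃Bob Jon
                                ┃Dave Ta
                                ┗━━━━━━━
                                        


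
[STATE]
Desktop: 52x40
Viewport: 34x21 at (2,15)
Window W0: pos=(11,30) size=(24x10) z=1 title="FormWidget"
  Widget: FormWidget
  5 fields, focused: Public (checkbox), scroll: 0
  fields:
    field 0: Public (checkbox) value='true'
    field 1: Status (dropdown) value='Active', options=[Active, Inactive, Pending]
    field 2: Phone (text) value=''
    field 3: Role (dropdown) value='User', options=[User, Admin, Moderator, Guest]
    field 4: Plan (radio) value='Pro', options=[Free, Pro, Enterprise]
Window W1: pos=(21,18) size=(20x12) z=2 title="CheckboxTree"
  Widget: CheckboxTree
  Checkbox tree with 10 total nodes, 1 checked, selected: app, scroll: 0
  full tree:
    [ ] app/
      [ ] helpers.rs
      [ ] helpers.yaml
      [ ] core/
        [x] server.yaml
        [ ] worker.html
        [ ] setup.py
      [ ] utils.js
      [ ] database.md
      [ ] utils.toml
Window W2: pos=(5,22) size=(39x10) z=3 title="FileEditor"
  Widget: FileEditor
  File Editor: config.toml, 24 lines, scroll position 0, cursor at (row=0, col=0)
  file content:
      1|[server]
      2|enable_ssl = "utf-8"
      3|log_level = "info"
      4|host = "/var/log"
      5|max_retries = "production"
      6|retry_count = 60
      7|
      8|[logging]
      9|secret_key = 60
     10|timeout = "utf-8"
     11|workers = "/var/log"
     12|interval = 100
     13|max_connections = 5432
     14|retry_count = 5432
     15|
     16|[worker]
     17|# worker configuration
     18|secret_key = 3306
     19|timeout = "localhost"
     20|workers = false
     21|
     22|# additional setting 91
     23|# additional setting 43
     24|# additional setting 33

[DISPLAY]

                                  
                                  
                                  
                   ┏━━━━━━━━━━━━━━
                   ┃ CheckboxTree 
                   ┠──────────────
                   ┃>[-] app/     
   ┏━━━━━━━━━━━━━━━━━━━━━━━━━━━━━━
   ┃ FileEditor                   
   ┠──────────────────────────────
   ┃█server]                      
   ┃enable_ssl = "utf-8"          
   ┃log_level = "info"            
   ┃host = "/var/log"             
   ┃max_retries = "production"    
   ┃retry_count = 60              
   ┗━━━━━━━━━━━━━━━━━━━━━━━━━━━━━━
         ┠──────────────────────┨ 
         ┃> Public:     [x]     ┃ 
         ┃  Status:     [Activ▼]┃ 
         ┃  Phone:      [      ]┃ 


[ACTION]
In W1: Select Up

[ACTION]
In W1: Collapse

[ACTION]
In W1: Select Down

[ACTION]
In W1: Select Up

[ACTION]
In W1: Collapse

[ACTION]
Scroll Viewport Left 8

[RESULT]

                                  
                                  
                                  
                     ┏━━━━━━━━━━━━
                     ┃ CheckboxTre
                     ┠────────────
                     ┃>[-] app/   
     ┏━━━━━━━━━━━━━━━━━━━━━━━━━━━━
     ┃ FileEditor                 
     ┠────────────────────────────
     ┃█server]                    
     ┃enable_ssl = "utf-8"        
     ┃log_level = "info"          
     ┃host = "/var/log"           
     ┃max_retries = "production"  
     ┃retry_count = 60            
     ┗━━━━━━━━━━━━━━━━━━━━━━━━━━━━
           ┠──────────────────────
           ┃> Public:     [x]     
           ┃  Status:     [Activ▼]
           ┃  Phone:      [      ]


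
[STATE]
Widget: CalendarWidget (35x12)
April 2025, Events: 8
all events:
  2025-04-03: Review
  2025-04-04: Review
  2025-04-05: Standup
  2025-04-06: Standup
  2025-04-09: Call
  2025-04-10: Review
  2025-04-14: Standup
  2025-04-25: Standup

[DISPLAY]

             April 2025            
Mo Tu We Th Fr Sa Su               
    1  2  3*  4*  5*  6*           
 7  8  9* 10* 11 12 13             
14* 15 16 17 18 19 20              
21 22 23 24 25* 26 27              
28 29 30                           
                                   
                                   
                                   
                                   
                                   


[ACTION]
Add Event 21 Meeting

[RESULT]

             April 2025            
Mo Tu We Th Fr Sa Su               
    1  2  3*  4*  5*  6*           
 7  8  9* 10* 11 12 13             
14* 15 16 17 18 19 20              
21* 22 23 24 25* 26 27             
28 29 30                           
                                   
                                   
                                   
                                   
                                   


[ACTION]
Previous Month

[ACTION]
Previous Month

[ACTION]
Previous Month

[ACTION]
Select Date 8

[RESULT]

            January 2025           
Mo Tu We Th Fr Sa Su               
       1  2  3  4  5               
 6  7 [ 8]  9 10 11 12             
13 14 15 16 17 18 19               
20 21 22 23 24 25 26               
27 28 29 30 31                     
                                   
                                   
                                   
                                   
                                   


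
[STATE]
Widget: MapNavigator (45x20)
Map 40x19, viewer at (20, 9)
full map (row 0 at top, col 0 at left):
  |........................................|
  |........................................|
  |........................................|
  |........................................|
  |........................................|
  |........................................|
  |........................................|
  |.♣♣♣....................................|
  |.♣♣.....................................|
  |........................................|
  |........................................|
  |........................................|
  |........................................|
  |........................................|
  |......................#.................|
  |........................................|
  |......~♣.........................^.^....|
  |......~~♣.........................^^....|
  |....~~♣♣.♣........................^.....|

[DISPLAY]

                                             
  ........................................   
  ........................................   
  ........................................   
  ........................................   
  ........................................   
  ........................................   
  ........................................   
  .♣♣♣....................................   
  .♣♣.....................................   
  ....................@...................   
  ........................................   
  ........................................   
  ........................................   
  ........................................   
  ......................#.................   
  ........................................   
  ......~♣.........................^.^....   
  ......~~♣.........................^^....   
  ....~~♣♣.♣........................^.....   


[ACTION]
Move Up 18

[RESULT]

                                             
                                             
                                             
                                             
                                             
                                             
                                             
                                             
                                             
                                             
  ....................@...................   
  ........................................   
  ........................................   
  ........................................   
  ........................................   
  ........................................   
  ........................................   
  .♣♣♣....................................   
  .♣♣.....................................   
  ........................................   


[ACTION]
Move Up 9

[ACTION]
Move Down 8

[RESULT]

                                             
                                             
  ........................................   
  ........................................   
  ........................................   
  ........................................   
  ........................................   
  ........................................   
  ........................................   
  .♣♣♣....................................   
  .♣♣.................@...................   
  ........................................   
  ........................................   
  ........................................   
  ........................................   
  ........................................   
  ......................#.................   
  ........................................   
  ......~♣.........................^.^....   
  ......~~♣.........................^^....   


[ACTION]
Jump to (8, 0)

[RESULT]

                                             
                                             
                                             
                                             
                                             
                                             
                                             
                                             
                                             
                                             
              ........@......................
              ...............................
              ...............................
              ...............................
              ...............................
              ...............................
              ...............................
              .♣♣♣...........................
              .♣♣............................
              ...............................


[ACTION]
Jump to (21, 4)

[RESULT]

                                             
                                             
                                             
                                             
                                             
                                             
 ........................................    
 ........................................    
 ........................................    
 ........................................    
 .....................@..................    
 ........................................    
 ........................................    
 .♣♣♣....................................    
 .♣♣.....................................    
 ........................................    
 ........................................    
 ........................................    
 ........................................    
 ........................................    


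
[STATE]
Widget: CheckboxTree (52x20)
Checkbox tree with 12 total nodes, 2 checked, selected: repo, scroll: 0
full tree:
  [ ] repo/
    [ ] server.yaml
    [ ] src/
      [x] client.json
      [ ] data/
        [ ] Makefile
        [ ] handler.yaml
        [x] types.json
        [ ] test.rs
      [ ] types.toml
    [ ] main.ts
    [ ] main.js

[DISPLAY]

>[-] repo/                                          
   [ ] server.yaml                                  
   [-] src/                                         
     [x] client.json                                
     [-] data/                                      
       [ ] Makefile                                 
       [ ] handler.yaml                             
       [x] types.json                               
       [ ] test.rs                                  
     [ ] types.toml                                 
   [ ] main.ts                                      
   [ ] main.js                                      
                                                    
                                                    
                                                    
                                                    
                                                    
                                                    
                                                    
                                                    


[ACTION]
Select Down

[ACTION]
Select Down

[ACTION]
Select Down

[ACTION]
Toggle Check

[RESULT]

 [-] repo/                                          
   [ ] server.yaml                                  
   [-] src/                                         
>    [ ] client.json                                
     [-] data/                                      
       [ ] Makefile                                 
       [ ] handler.yaml                             
       [x] types.json                               
       [ ] test.rs                                  
     [ ] types.toml                                 
   [ ] main.ts                                      
   [ ] main.js                                      
                                                    
                                                    
                                                    
                                                    
                                                    
                                                    
                                                    
                                                    


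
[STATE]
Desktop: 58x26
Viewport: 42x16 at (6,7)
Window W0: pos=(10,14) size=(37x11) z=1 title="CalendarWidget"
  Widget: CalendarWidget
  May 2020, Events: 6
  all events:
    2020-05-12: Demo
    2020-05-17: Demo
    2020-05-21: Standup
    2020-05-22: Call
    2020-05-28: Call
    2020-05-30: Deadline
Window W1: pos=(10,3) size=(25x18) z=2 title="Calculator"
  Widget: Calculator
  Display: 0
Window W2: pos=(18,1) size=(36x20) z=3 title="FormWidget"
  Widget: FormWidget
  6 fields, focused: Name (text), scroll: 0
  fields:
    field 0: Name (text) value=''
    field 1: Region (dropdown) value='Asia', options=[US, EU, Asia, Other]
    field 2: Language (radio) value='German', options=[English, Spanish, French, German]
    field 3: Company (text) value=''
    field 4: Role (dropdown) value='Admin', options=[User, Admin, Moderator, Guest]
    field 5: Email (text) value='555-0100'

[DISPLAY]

    ┃┌───┬──┃  Company:    [              
    ┃│ 7 │ 8┃  Role:       [Admin         
    ┃├───┼──┃  Email:      [555-0100      
    ┃│ 4 │ 5┃                             
    ┃├───┼──┃                             
    ┃│ 1 │ 2┃                             
    ┃├───┼──┃                             
    ┃│ 0 │ .┃                             
    ┃├───┼──┃                             
    ┃│ C │ M┃                             
    ┃└───┴──┃                             
    ┃       ┃                             
    ┃       ┃                             
    ┗━━━━━━━┗━━━━━━━━━━━━━━━━━━━━━━━━━━━━━
    ┃11 12* 13 14 15 16 17*             ┃ 
    ┃18 19 20 21* 22* 23 24             ┃ 


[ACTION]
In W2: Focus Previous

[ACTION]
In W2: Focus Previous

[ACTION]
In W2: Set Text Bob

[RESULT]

    ┃┌───┬──┃  Company:    [              
    ┃│ 7 │ 8┃> Role:       [Admin         
    ┃├───┼──┃  Email:      [555-0100      
    ┃│ 4 │ 5┃                             
    ┃├───┼──┃                             
    ┃│ 1 │ 2┃                             
    ┃├───┼──┃                             
    ┃│ 0 │ .┃                             
    ┃├───┼──┃                             
    ┃│ C │ M┃                             
    ┃└───┴──┃                             
    ┃       ┃                             
    ┃       ┃                             
    ┗━━━━━━━┗━━━━━━━━━━━━━━━━━━━━━━━━━━━━━
    ┃11 12* 13 14 15 16 17*             ┃ 
    ┃18 19 20 21* 22* 23 24             ┃ 


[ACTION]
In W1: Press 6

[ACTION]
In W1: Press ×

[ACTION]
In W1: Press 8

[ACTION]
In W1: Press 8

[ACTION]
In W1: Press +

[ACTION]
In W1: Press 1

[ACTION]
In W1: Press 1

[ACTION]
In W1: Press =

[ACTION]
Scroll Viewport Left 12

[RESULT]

          ┃┌───┬──┃  Company:    [        
          ┃│ 7 │ 8┃> Role:       [Admin   
          ┃├───┼──┃  Email:      [555-0100
          ┃│ 4 │ 5┃                       
          ┃├───┼──┃                       
          ┃│ 1 │ 2┃                       
          ┃├───┼──┃                       
          ┃│ 0 │ .┃                       
          ┃├───┼──┃                       
          ┃│ C │ M┃                       
          ┃└───┴──┃                       
          ┃       ┃                       
          ┃       ┃                       
          ┗━━━━━━━┗━━━━━━━━━━━━━━━━━━━━━━━
          ┃11 12* 13 14 15 16 17*         
          ┃18 19 20 21* 22* 23 24         


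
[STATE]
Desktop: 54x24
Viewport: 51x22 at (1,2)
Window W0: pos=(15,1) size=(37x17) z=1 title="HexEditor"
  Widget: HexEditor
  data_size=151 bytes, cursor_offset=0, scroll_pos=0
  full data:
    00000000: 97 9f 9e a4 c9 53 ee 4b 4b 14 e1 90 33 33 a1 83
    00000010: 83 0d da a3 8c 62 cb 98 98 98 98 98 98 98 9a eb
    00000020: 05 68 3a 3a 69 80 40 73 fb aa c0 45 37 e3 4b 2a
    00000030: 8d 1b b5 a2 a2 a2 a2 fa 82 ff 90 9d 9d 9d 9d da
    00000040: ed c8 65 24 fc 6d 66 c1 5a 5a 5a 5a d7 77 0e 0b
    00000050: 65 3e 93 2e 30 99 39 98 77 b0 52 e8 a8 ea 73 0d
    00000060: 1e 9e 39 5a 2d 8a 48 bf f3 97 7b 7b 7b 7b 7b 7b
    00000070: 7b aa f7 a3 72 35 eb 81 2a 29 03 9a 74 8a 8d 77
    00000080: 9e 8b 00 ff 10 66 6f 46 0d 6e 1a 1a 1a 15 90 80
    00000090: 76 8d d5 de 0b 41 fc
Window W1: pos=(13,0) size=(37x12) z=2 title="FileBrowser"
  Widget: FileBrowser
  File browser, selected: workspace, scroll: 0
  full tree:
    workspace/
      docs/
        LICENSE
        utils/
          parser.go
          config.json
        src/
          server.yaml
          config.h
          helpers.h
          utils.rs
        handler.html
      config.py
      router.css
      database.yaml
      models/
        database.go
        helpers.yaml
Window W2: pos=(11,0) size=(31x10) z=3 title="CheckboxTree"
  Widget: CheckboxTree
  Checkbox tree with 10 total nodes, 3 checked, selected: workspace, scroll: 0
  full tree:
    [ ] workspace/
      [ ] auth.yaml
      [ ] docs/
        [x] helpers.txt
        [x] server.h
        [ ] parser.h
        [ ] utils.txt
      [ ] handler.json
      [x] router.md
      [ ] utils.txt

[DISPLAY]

          ┠─────────────────────────────┨───────┨ ┃
          ┃>[-] workspace/              ┃       ┃─┨
          ┃   [ ] auth.yaml             ┃       ┃ ┃
          ┃   [-] docs/                 ┃       ┃ ┃
          ┃     [x] helpers.txt         ┃       ┃ ┃
          ┃     [x] server.h            ┃       ┃ ┃
          ┃     [ ] parser.h            ┃       ┃ ┃
          ┗━━━━━━━━━━━━━━━━━━━━━━━━━━━━━┛       ┃ ┃
            ┃                                   ┃ ┃
            ┗━━━━━━━━━━━━━━━━━━━━━━━━━━━━━━━━━━━┛ ┃
              ┃00000080  9e 8b 00 ff 10 66 6f 46  ┃
              ┃00000090  76 8d d5 de 0b 41 fc     ┃
              ┃                                   ┃
              ┃                                   ┃
              ┃                                   ┃
              ┗━━━━━━━━━━━━━━━━━━━━━━━━━━━━━━━━━━━┛
                                                   
                                                   
                                                   
                                                   
                                                   
                                                   


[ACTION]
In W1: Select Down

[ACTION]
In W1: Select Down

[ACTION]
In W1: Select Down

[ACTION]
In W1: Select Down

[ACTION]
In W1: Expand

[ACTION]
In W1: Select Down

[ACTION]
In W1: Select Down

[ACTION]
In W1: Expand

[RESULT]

          ┠─────────────────────────────┨───────┨ ┃
          ┃>[-] workspace/              ┃       ┃─┨
          ┃   [ ] auth.yaml             ┃       ┃ ┃
          ┃   [-] docs/                 ┃       ┃ ┃
          ┃     [x] helpers.txt         ┃       ┃ ┃
          ┃     [x] server.h            ┃       ┃ ┃
          ┃     [ ] parser.h            ┃       ┃ ┃
          ┗━━━━━━━━━━━━━━━━━━━━━━━━━━━━━┛       ┃ ┃
            ┃      helpers.yaml                 ┃ ┃
            ┗━━━━━━━━━━━━━━━━━━━━━━━━━━━━━━━━━━━┛ ┃
              ┃00000080  9e 8b 00 ff 10 66 6f 46  ┃
              ┃00000090  76 8d d5 de 0b 41 fc     ┃
              ┃                                   ┃
              ┃                                   ┃
              ┃                                   ┃
              ┗━━━━━━━━━━━━━━━━━━━━━━━━━━━━━━━━━━━┛
                                                   
                                                   
                                                   
                                                   
                                                   
                                                   


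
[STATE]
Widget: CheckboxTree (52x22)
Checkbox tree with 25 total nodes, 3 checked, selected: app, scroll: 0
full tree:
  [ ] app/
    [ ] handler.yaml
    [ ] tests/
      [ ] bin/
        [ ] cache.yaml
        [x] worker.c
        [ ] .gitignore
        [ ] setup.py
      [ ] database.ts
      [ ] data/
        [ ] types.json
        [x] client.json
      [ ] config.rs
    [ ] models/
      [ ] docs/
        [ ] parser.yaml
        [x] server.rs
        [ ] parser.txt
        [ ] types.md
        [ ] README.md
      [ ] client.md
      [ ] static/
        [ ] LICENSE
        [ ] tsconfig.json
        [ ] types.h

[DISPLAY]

>[-] app/                                           
   [ ] handler.yaml                                 
   [-] tests/                                       
     [-] bin/                                       
       [ ] cache.yaml                               
       [x] worker.c                                 
       [ ] .gitignore                               
       [ ] setup.py                                 
     [ ] database.ts                                
     [-] data/                                      
       [ ] types.json                               
       [x] client.json                              
     [ ] config.rs                                  
   [-] models/                                      
     [-] docs/                                      
       [ ] parser.yaml                              
       [x] server.rs                                
       [ ] parser.txt                               
       [ ] types.md                                 
       [ ] README.md                                
     [ ] client.md                                  
     [ ] static/                                    


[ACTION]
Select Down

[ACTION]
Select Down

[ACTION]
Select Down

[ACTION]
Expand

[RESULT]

 [-] app/                                           
   [ ] handler.yaml                                 
   [-] tests/                                       
>    [-] bin/                                       
       [ ] cache.yaml                               
       [x] worker.c                                 
       [ ] .gitignore                               
       [ ] setup.py                                 
     [ ] database.ts                                
     [-] data/                                      
       [ ] types.json                               
       [x] client.json                              
     [ ] config.rs                                  
   [-] models/                                      
     [-] docs/                                      
       [ ] parser.yaml                              
       [x] server.rs                                
       [ ] parser.txt                               
       [ ] types.md                                 
       [ ] README.md                                
     [ ] client.md                                  
     [ ] static/                                    


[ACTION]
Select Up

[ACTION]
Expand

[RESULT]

 [-] app/                                           
   [ ] handler.yaml                                 
>  [-] tests/                                       
     [-] bin/                                       
       [ ] cache.yaml                               
       [x] worker.c                                 
       [ ] .gitignore                               
       [ ] setup.py                                 
     [ ] database.ts                                
     [-] data/                                      
       [ ] types.json                               
       [x] client.json                              
     [ ] config.rs                                  
   [-] models/                                      
     [-] docs/                                      
       [ ] parser.yaml                              
       [x] server.rs                                
       [ ] parser.txt                               
       [ ] types.md                                 
       [ ] README.md                                
     [ ] client.md                                  
     [ ] static/                                    


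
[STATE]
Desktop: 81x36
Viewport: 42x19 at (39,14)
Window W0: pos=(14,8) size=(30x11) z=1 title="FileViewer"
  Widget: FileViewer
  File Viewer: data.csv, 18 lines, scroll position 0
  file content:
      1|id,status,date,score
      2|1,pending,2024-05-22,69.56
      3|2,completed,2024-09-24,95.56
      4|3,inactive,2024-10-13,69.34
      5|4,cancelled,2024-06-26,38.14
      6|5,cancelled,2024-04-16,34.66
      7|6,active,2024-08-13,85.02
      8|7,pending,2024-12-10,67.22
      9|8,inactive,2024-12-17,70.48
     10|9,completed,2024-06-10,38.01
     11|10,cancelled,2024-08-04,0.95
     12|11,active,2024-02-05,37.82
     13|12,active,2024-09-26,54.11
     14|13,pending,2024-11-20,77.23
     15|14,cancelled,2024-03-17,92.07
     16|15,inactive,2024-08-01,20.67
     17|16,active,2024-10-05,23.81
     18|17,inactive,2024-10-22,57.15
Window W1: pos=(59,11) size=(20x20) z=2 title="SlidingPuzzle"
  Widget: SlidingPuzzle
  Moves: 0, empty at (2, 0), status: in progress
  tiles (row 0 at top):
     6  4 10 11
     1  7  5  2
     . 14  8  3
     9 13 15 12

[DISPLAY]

.34░┃               ┃┌────┬────┬────┬──┃  
8.1░┃               ┃│  6 │  4 │ 10 │ 1┃  
4.6░┃               ┃├────┼────┼────┼──┃  
2  ▼┃               ┃│  1 │  7 │  5 │  ┃  
━━━━┛               ┃├────┼────┼────┼──┃  
                    ┃│    │ 14 │  8 │  ┃  
                    ┃├────┼────┼────┼──┃  
                    ┃│  9 │ 13 │ 15 │ 1┃  
                    ┃└────┴────┴────┴──┃  
                    ┃Moves: 0          ┃  
                    ┃                  ┃  
                    ┃                  ┃  
                    ┃                  ┃  
                    ┃                  ┃  
                    ┃                  ┃  
                    ┃                  ┃  
                    ┗━━━━━━━━━━━━━━━━━━┛  
                                          
                                          


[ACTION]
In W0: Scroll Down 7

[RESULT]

0.9░┃               ┃┌────┬────┬────┬──┃  
82 █┃               ┃│  6 │  4 │ 10 │ 1┃  
11 ░┃               ┃├────┼────┼────┼──┃  
.23▼┃               ┃│  1 │  7 │  5 │  ┃  
━━━━┛               ┃├────┼────┼────┼──┃  
                    ┃│    │ 14 │  8 │  ┃  
                    ┃├────┼────┼────┼──┃  
                    ┃│  9 │ 13 │ 15 │ 1┃  
                    ┃└────┴────┴────┴──┃  
                    ┃Moves: 0          ┃  
                    ┃                  ┃  
                    ┃                  ┃  
                    ┃                  ┃  
                    ┃                  ┃  
                    ┃                  ┃  
                    ┃                  ┃  
                    ┗━━━━━━━━━━━━━━━━━━┛  
                                          
                                          


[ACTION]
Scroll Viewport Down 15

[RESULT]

.23▼┃               ┃│  1 │  7 │  5 │  ┃  
━━━━┛               ┃├────┼────┼────┼──┃  
                    ┃│    │ 14 │  8 │  ┃  
                    ┃├────┼────┼────┼──┃  
                    ┃│  9 │ 13 │ 15 │ 1┃  
                    ┃└────┴────┴────┴──┃  
                    ┃Moves: 0          ┃  
                    ┃                  ┃  
                    ┃                  ┃  
                    ┃                  ┃  
                    ┃                  ┃  
                    ┃                  ┃  
                    ┃                  ┃  
                    ┗━━━━━━━━━━━━━━━━━━┛  
                                          
                                          
                                          
                                          
                                          


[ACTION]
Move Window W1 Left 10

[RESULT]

.23▼┃     ┃│  1 │  7 │  5 │  ┃            
━━━━┛     ┃├────┼────┼────┼──┃            
          ┃│    │ 14 │  8 │  ┃            
          ┃├────┼────┼────┼──┃            
          ┃│  9 │ 13 │ 15 │ 1┃            
          ┃└────┴────┴────┴──┃            
          ┃Moves: 0          ┃            
          ┃                  ┃            
          ┃                  ┃            
          ┃                  ┃            
          ┃                  ┃            
          ┃                  ┃            
          ┃                  ┃            
          ┗━━━━━━━━━━━━━━━━━━┛            
                                          
                                          
                                          
                                          
                                          


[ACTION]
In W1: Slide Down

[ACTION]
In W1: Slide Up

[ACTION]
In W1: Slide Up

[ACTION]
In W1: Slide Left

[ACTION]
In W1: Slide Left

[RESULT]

.23▼┃     ┃│  1 │  7 │  5 │  ┃            
━━━━┛     ┃├────┼────┼────┼──┃            
          ┃│  9 │ 14 │  8 │  ┃            
          ┃├────┼────┼────┼──┃            
          ┃│ 13 │ 15 │    │ 1┃            
          ┃└────┴────┴────┴──┃            
          ┃Moves: 5          ┃            
          ┃                  ┃            
          ┃                  ┃            
          ┃                  ┃            
          ┃                  ┃            
          ┃                  ┃            
          ┃                  ┃            
          ┗━━━━━━━━━━━━━━━━━━┛            
                                          
                                          
                                          
                                          
                                          
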